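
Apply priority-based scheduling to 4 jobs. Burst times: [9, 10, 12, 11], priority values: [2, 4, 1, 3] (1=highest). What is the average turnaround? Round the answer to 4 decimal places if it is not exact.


Sort by priority (ascending = highest first):
Order: [(1, 12), (2, 9), (3, 11), (4, 10)]
Completion times:
  Priority 1, burst=12, C=12
  Priority 2, burst=9, C=21
  Priority 3, burst=11, C=32
  Priority 4, burst=10, C=42
Average turnaround = 107/4 = 26.75

26.75


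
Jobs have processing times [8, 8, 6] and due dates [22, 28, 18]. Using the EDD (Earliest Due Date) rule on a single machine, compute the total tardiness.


Sort by due date (EDD order): [(6, 18), (8, 22), (8, 28)]
Compute completion times and tardiness:
  Job 1: p=6, d=18, C=6, tardiness=max(0,6-18)=0
  Job 2: p=8, d=22, C=14, tardiness=max(0,14-22)=0
  Job 3: p=8, d=28, C=22, tardiness=max(0,22-28)=0
Total tardiness = 0

0


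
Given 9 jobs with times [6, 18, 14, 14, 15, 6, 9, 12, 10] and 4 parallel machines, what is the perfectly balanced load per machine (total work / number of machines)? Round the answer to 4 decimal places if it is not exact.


Total processing time = 6 + 18 + 14 + 14 + 15 + 6 + 9 + 12 + 10 = 104
Number of machines = 4
Ideal balanced load = 104 / 4 = 26.0

26.0


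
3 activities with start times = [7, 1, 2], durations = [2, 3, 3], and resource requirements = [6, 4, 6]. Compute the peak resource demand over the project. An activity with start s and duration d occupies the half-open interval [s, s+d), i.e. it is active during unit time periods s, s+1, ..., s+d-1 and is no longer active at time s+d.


Each activity i is active on [start_i, start_i + duration_i).
Compute total resource usage per time slot:
  t=0: active resources = [], total = 0
  t=1: active resources = [4], total = 4
  t=2: active resources = [4, 6], total = 10
  t=3: active resources = [4, 6], total = 10
  t=4: active resources = [6], total = 6
  t=5: active resources = [], total = 0
  t=6: active resources = [], total = 0
  t=7: active resources = [6], total = 6
  t=8: active resources = [6], total = 6
Peak resource demand = 10

10


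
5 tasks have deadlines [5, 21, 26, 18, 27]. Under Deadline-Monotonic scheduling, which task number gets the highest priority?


Sort tasks by relative deadline (ascending):
  Task 1: deadline = 5
  Task 4: deadline = 18
  Task 2: deadline = 21
  Task 3: deadline = 26
  Task 5: deadline = 27
Priority order (highest first): [1, 4, 2, 3, 5]
Highest priority task = 1

1


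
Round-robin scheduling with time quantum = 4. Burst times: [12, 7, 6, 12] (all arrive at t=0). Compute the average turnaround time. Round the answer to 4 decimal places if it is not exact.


Time quantum = 4
Execution trace:
  J1 runs 4 units, time = 4
  J2 runs 4 units, time = 8
  J3 runs 4 units, time = 12
  J4 runs 4 units, time = 16
  J1 runs 4 units, time = 20
  J2 runs 3 units, time = 23
  J3 runs 2 units, time = 25
  J4 runs 4 units, time = 29
  J1 runs 4 units, time = 33
  J4 runs 4 units, time = 37
Finish times: [33, 23, 25, 37]
Average turnaround = 118/4 = 29.5

29.5


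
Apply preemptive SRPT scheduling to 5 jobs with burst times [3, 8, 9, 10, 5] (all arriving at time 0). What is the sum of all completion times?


Since all jobs arrive at t=0, SRPT equals SPT ordering.
SPT order: [3, 5, 8, 9, 10]
Completion times:
  Job 1: p=3, C=3
  Job 2: p=5, C=8
  Job 3: p=8, C=16
  Job 4: p=9, C=25
  Job 5: p=10, C=35
Total completion time = 3 + 8 + 16 + 25 + 35 = 87

87


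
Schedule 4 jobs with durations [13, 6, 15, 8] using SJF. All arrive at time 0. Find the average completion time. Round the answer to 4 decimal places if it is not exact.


SJF order (ascending): [6, 8, 13, 15]
Completion times:
  Job 1: burst=6, C=6
  Job 2: burst=8, C=14
  Job 3: burst=13, C=27
  Job 4: burst=15, C=42
Average completion = 89/4 = 22.25

22.25


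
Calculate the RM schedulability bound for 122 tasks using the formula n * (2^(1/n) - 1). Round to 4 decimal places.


Compute 2^(1/122) = 1.0056977048
Subtract 1: 1.0056977048 - 1 = 0.0056977048
Multiply by n: 122 * 0.0056977048 = 0.6951199856
Round to 4 dp: 0.6951

0.6951


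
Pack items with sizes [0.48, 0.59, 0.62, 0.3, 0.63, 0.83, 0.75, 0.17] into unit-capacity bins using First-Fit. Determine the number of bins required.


Place items sequentially using First-Fit:
  Item 0.48 -> new Bin 1
  Item 0.59 -> new Bin 2
  Item 0.62 -> new Bin 3
  Item 0.3 -> Bin 1 (now 0.78)
  Item 0.63 -> new Bin 4
  Item 0.83 -> new Bin 5
  Item 0.75 -> new Bin 6
  Item 0.17 -> Bin 1 (now 0.95)
Total bins used = 6

6


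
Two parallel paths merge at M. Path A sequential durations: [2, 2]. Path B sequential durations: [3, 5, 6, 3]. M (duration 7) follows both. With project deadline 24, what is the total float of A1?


Forward pass: ES(A1) = sum of predecessors on chain A = 0
EF = ES + duration = 0 + 2 = 2
Backward pass: LF(M) = deadline = 24; LS(M) = 24 - 7 = 17
LF(A1) = LS(M) - sum(successors on chain A) = 17 - 2 = 15
LS = LF - duration = 15 - 2 = 13
Total float = LS - ES = 13 - 0 = 13

13


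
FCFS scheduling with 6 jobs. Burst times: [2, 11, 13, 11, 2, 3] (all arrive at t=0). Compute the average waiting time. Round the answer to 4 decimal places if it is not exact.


FCFS order (as given): [2, 11, 13, 11, 2, 3]
Waiting times:
  Job 1: wait = 0
  Job 2: wait = 2
  Job 3: wait = 13
  Job 4: wait = 26
  Job 5: wait = 37
  Job 6: wait = 39
Sum of waiting times = 117
Average waiting time = 117/6 = 19.5

19.5


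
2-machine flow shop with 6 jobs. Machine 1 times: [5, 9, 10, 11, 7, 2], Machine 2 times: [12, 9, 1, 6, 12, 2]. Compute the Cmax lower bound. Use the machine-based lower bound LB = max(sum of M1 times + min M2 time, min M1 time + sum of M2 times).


LB1 = sum(M1 times) + min(M2 times) = 44 + 1 = 45
LB2 = min(M1 times) + sum(M2 times) = 2 + 42 = 44
Lower bound = max(LB1, LB2) = max(45, 44) = 45

45


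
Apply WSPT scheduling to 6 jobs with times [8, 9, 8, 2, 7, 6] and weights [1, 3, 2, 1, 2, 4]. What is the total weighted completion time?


Compute p/w ratios and sort ascending (WSPT): [(6, 4), (2, 1), (9, 3), (7, 2), (8, 2), (8, 1)]
Compute weighted completion times:
  Job (p=6,w=4): C=6, w*C=4*6=24
  Job (p=2,w=1): C=8, w*C=1*8=8
  Job (p=9,w=3): C=17, w*C=3*17=51
  Job (p=7,w=2): C=24, w*C=2*24=48
  Job (p=8,w=2): C=32, w*C=2*32=64
  Job (p=8,w=1): C=40, w*C=1*40=40
Total weighted completion time = 235

235


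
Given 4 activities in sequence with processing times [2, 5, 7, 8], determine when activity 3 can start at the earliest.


Activity 3 starts after activities 1 through 2 complete.
Predecessor durations: [2, 5]
ES = 2 + 5 = 7

7


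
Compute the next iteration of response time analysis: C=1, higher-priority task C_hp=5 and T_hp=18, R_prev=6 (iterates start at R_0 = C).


R_next = C + ceil(R_prev / T_hp) * C_hp
ceil(6 / 18) = ceil(0.3333) = 1
Interference = 1 * 5 = 5
R_next = 1 + 5 = 6
R_next = R_prev, so the iteration has converged (response time = 6).

6


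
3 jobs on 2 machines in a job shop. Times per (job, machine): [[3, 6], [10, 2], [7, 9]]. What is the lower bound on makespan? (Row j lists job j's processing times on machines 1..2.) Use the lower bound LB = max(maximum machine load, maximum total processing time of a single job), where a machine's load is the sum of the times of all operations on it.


Machine loads:
  Machine 1: 3 + 10 + 7 = 20
  Machine 2: 6 + 2 + 9 = 17
Max machine load = 20
Job totals:
  Job 1: 9
  Job 2: 12
  Job 3: 16
Max job total = 16
Lower bound = max(20, 16) = 20

20


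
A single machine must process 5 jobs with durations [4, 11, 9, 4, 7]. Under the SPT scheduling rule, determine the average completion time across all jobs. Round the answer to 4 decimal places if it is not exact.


Sort jobs by processing time (SPT order): [4, 4, 7, 9, 11]
Compute completion times sequentially:
  Job 1: processing = 4, completes at 4
  Job 2: processing = 4, completes at 8
  Job 3: processing = 7, completes at 15
  Job 4: processing = 9, completes at 24
  Job 5: processing = 11, completes at 35
Sum of completion times = 86
Average completion time = 86/5 = 17.2

17.2


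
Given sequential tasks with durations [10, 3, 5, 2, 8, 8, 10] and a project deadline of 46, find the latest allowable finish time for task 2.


LF(activity 2) = deadline - sum of successor durations
Successors: activities 3 through 7 with durations [5, 2, 8, 8, 10]
Sum of successor durations = 33
LF = 46 - 33 = 13

13


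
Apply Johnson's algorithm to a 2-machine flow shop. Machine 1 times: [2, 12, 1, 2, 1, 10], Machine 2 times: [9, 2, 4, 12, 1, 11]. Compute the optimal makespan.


Apply Johnson's rule:
  Group 1 (a <= b): [(3, 1, 4), (5, 1, 1), (1, 2, 9), (4, 2, 12), (6, 10, 11)]
  Group 2 (a > b): [(2, 12, 2)]
Optimal job order: [3, 5, 1, 4, 6, 2]
Schedule:
  Job 3: M1 done at 1, M2 done at 5
  Job 5: M1 done at 2, M2 done at 6
  Job 1: M1 done at 4, M2 done at 15
  Job 4: M1 done at 6, M2 done at 27
  Job 6: M1 done at 16, M2 done at 38
  Job 2: M1 done at 28, M2 done at 40
Makespan = 40

40


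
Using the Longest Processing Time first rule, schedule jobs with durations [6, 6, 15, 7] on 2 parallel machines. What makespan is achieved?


Sort jobs in decreasing order (LPT): [15, 7, 6, 6]
Assign each job to the least loaded machine:
  Machine 1: jobs [15], load = 15
  Machine 2: jobs [7, 6, 6], load = 19
Makespan = max load = 19

19


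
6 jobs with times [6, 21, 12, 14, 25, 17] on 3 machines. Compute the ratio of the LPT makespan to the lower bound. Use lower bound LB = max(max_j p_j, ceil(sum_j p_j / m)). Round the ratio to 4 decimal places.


LPT order: [25, 21, 17, 14, 12, 6]
Machine loads after assignment: [31, 33, 31]
LPT makespan = 33
Lower bound = max(max_job, ceil(total/3)) = max(25, 32) = 32
Ratio = 33 / 32 = 1.0313

1.0313


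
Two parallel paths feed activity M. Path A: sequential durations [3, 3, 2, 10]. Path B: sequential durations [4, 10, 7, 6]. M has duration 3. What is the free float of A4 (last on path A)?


ES(A4) = sum of predecessors on chain A = 8
EF(A4) = ES + duration = 8 + 10 = 18
Successor of A4 is M. ES(M) = max(sum(A), sum(B)) = max(18, 27) = 27
Free float = ES(successor) - EF(current) = 27 - 18 = 9

9


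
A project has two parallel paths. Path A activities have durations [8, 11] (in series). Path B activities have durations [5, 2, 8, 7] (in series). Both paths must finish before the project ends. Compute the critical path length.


Path A total = 8 + 11 = 19
Path B total = 5 + 2 + 8 + 7 = 22
Critical path = longest path = max(19, 22) = 22

22


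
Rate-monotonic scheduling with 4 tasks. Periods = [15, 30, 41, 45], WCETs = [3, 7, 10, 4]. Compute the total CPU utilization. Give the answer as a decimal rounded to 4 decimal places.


Compute individual utilizations (exact fractions):
  Task 1: C/T = 3/15 = 1/5 (approx. 0.2)
  Task 2: C/T = 7/30 (approx. 0.2333)
  Task 3: C/T = 10/41 (approx. 0.2439)
  Task 4: C/T = 4/45 (approx. 0.0889)
Total utilization U = 1/5 + 7/30 + 10/41 + 4/45 = 2827/3690
Rounded to 4 decimal places: U = 0.7661
RM (Liu & Layland) bound for 4 tasks = 0.756828; compare with U = 2827/3690 (approx. 0.766125)
bound < U <= 1, so the RM sufficient condition is not met (inconclusive; an exact test such as response-time analysis is needed).

0.7661


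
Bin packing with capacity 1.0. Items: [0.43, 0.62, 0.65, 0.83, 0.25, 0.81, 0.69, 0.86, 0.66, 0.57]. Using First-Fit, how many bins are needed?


Place items sequentially using First-Fit:
  Item 0.43 -> new Bin 1
  Item 0.62 -> new Bin 2
  Item 0.65 -> new Bin 3
  Item 0.83 -> new Bin 4
  Item 0.25 -> Bin 1 (now 0.68)
  Item 0.81 -> new Bin 5
  Item 0.69 -> new Bin 6
  Item 0.86 -> new Bin 7
  Item 0.66 -> new Bin 8
  Item 0.57 -> new Bin 9
Total bins used = 9

9


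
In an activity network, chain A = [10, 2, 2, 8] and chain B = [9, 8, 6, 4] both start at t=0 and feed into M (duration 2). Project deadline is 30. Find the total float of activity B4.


Forward pass: ES(B4) = sum of predecessors on chain B = 23
EF = ES + duration = 23 + 4 = 27
Backward pass: LF(M) = deadline = 30; LS(M) = 30 - 2 = 28
LF(B4) = LS(M) - sum(successors on chain B) = 28 - 0 = 28
LS = LF - duration = 28 - 4 = 24
Total float = LS - ES = 24 - 23 = 1

1


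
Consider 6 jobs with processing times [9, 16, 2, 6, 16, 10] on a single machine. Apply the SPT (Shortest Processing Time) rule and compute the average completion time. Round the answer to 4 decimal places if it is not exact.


Sort jobs by processing time (SPT order): [2, 6, 9, 10, 16, 16]
Compute completion times sequentially:
  Job 1: processing = 2, completes at 2
  Job 2: processing = 6, completes at 8
  Job 3: processing = 9, completes at 17
  Job 4: processing = 10, completes at 27
  Job 5: processing = 16, completes at 43
  Job 6: processing = 16, completes at 59
Sum of completion times = 156
Average completion time = 156/6 = 26.0

26.0


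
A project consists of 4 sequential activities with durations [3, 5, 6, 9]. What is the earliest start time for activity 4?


Activity 4 starts after activities 1 through 3 complete.
Predecessor durations: [3, 5, 6]
ES = 3 + 5 + 6 = 14

14


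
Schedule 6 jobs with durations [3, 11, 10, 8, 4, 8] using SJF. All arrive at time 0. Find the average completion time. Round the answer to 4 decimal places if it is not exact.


SJF order (ascending): [3, 4, 8, 8, 10, 11]
Completion times:
  Job 1: burst=3, C=3
  Job 2: burst=4, C=7
  Job 3: burst=8, C=15
  Job 4: burst=8, C=23
  Job 5: burst=10, C=33
  Job 6: burst=11, C=44
Average completion = 125/6 = 20.8333

20.8333


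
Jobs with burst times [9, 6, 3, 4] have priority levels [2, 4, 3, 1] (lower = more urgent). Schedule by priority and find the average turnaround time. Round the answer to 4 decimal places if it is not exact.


Sort by priority (ascending = highest first):
Order: [(1, 4), (2, 9), (3, 3), (4, 6)]
Completion times:
  Priority 1, burst=4, C=4
  Priority 2, burst=9, C=13
  Priority 3, burst=3, C=16
  Priority 4, burst=6, C=22
Average turnaround = 55/4 = 13.75

13.75


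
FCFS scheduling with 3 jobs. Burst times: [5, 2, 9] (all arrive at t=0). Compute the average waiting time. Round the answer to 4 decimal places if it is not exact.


FCFS order (as given): [5, 2, 9]
Waiting times:
  Job 1: wait = 0
  Job 2: wait = 5
  Job 3: wait = 7
Sum of waiting times = 12
Average waiting time = 12/3 = 4.0

4.0


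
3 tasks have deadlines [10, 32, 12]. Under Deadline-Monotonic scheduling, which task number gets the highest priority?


Sort tasks by relative deadline (ascending):
  Task 1: deadline = 10
  Task 3: deadline = 12
  Task 2: deadline = 32
Priority order (highest first): [1, 3, 2]
Highest priority task = 1

1


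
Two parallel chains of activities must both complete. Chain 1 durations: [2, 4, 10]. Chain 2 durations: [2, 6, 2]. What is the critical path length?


Path A total = 2 + 4 + 10 = 16
Path B total = 2 + 6 + 2 = 10
Critical path = longest path = max(16, 10) = 16

16


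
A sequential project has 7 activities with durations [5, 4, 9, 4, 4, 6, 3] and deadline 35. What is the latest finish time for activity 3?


LF(activity 3) = deadline - sum of successor durations
Successors: activities 4 through 7 with durations [4, 4, 6, 3]
Sum of successor durations = 17
LF = 35 - 17 = 18

18


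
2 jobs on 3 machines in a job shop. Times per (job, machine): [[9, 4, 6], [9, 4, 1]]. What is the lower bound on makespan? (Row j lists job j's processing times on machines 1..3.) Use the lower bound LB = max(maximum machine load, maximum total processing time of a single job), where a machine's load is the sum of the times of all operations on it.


Machine loads:
  Machine 1: 9 + 9 = 18
  Machine 2: 4 + 4 = 8
  Machine 3: 6 + 1 = 7
Max machine load = 18
Job totals:
  Job 1: 19
  Job 2: 14
Max job total = 19
Lower bound = max(18, 19) = 19

19


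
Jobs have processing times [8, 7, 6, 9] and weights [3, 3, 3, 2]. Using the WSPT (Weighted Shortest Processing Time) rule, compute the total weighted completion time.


Compute p/w ratios and sort ascending (WSPT): [(6, 3), (7, 3), (8, 3), (9, 2)]
Compute weighted completion times:
  Job (p=6,w=3): C=6, w*C=3*6=18
  Job (p=7,w=3): C=13, w*C=3*13=39
  Job (p=8,w=3): C=21, w*C=3*21=63
  Job (p=9,w=2): C=30, w*C=2*30=60
Total weighted completion time = 180

180


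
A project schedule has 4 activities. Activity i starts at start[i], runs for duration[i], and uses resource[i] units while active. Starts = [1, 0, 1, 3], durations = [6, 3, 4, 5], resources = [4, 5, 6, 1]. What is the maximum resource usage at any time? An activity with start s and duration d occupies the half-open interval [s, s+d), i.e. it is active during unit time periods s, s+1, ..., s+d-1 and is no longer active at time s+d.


Each activity i is active on [start_i, start_i + duration_i).
Compute total resource usage per time slot:
  t=0: active resources = [5], total = 5
  t=1: active resources = [4, 5, 6], total = 15
  t=2: active resources = [4, 5, 6], total = 15
  t=3: active resources = [4, 6, 1], total = 11
  t=4: active resources = [4, 6, 1], total = 11
  t=5: active resources = [4, 1], total = 5
  t=6: active resources = [4, 1], total = 5
  t=7: active resources = [1], total = 1
Peak resource demand = 15

15


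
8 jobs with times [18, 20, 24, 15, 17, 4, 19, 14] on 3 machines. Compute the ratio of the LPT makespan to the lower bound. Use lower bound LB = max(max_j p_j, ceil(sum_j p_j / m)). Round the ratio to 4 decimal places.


LPT order: [24, 20, 19, 18, 17, 15, 14, 4]
Machine loads after assignment: [39, 51, 41]
LPT makespan = 51
Lower bound = max(max_job, ceil(total/3)) = max(24, 44) = 44
Ratio = 51 / 44 = 1.1591

1.1591


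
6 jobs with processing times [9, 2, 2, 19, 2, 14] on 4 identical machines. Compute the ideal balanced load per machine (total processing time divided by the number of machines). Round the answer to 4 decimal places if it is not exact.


Total processing time = 9 + 2 + 2 + 19 + 2 + 14 = 48
Number of machines = 4
Ideal balanced load = 48 / 4 = 12.0

12.0


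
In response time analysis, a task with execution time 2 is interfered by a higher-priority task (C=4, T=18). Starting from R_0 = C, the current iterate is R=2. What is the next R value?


R_next = C + ceil(R_prev / T_hp) * C_hp
ceil(2 / 18) = ceil(0.1111) = 1
Interference = 1 * 4 = 4
R_next = 2 + 4 = 6

6


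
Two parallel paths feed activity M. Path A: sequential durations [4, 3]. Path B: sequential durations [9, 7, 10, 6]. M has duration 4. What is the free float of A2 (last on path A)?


ES(A2) = sum of predecessors on chain A = 4
EF(A2) = ES + duration = 4 + 3 = 7
Successor of A2 is M. ES(M) = max(sum(A), sum(B)) = max(7, 32) = 32
Free float = ES(successor) - EF(current) = 32 - 7 = 25

25


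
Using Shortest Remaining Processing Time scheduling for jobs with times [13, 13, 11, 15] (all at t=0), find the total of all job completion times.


Since all jobs arrive at t=0, SRPT equals SPT ordering.
SPT order: [11, 13, 13, 15]
Completion times:
  Job 1: p=11, C=11
  Job 2: p=13, C=24
  Job 3: p=13, C=37
  Job 4: p=15, C=52
Total completion time = 11 + 24 + 37 + 52 = 124

124


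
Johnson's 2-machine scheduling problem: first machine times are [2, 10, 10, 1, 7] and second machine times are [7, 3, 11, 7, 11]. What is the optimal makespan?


Apply Johnson's rule:
  Group 1 (a <= b): [(4, 1, 7), (1, 2, 7), (5, 7, 11), (3, 10, 11)]
  Group 2 (a > b): [(2, 10, 3)]
Optimal job order: [4, 1, 5, 3, 2]
Schedule:
  Job 4: M1 done at 1, M2 done at 8
  Job 1: M1 done at 3, M2 done at 15
  Job 5: M1 done at 10, M2 done at 26
  Job 3: M1 done at 20, M2 done at 37
  Job 2: M1 done at 30, M2 done at 40
Makespan = 40

40


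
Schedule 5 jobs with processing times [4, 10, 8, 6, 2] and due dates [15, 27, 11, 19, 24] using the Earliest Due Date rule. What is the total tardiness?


Sort by due date (EDD order): [(8, 11), (4, 15), (6, 19), (2, 24), (10, 27)]
Compute completion times and tardiness:
  Job 1: p=8, d=11, C=8, tardiness=max(0,8-11)=0
  Job 2: p=4, d=15, C=12, tardiness=max(0,12-15)=0
  Job 3: p=6, d=19, C=18, tardiness=max(0,18-19)=0
  Job 4: p=2, d=24, C=20, tardiness=max(0,20-24)=0
  Job 5: p=10, d=27, C=30, tardiness=max(0,30-27)=3
Total tardiness = 3

3


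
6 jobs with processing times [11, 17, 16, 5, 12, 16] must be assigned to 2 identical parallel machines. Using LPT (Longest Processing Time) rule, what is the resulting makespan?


Sort jobs in decreasing order (LPT): [17, 16, 16, 12, 11, 5]
Assign each job to the least loaded machine:
  Machine 1: jobs [17, 12, 11], load = 40
  Machine 2: jobs [16, 16, 5], load = 37
Makespan = max load = 40

40


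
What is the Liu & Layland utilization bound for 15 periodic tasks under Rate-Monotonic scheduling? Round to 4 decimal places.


Compute 2^(1/15) = 1.0472941228
Subtract 1: 1.0472941228 - 1 = 0.0472941228
Multiply by n: 15 * 0.0472941228 = 0.7094118420
Round to 4 dp: 0.7094

0.7094


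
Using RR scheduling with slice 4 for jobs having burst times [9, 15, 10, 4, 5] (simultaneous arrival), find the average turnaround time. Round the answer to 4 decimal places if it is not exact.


Time quantum = 4
Execution trace:
  J1 runs 4 units, time = 4
  J2 runs 4 units, time = 8
  J3 runs 4 units, time = 12
  J4 runs 4 units, time = 16
  J5 runs 4 units, time = 20
  J1 runs 4 units, time = 24
  J2 runs 4 units, time = 28
  J3 runs 4 units, time = 32
  J5 runs 1 units, time = 33
  J1 runs 1 units, time = 34
  J2 runs 4 units, time = 38
  J3 runs 2 units, time = 40
  J2 runs 3 units, time = 43
Finish times: [34, 43, 40, 16, 33]
Average turnaround = 166/5 = 33.2

33.2


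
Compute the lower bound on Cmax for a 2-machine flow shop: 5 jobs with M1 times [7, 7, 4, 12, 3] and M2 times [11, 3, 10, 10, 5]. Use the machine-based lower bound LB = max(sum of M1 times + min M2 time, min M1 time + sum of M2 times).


LB1 = sum(M1 times) + min(M2 times) = 33 + 3 = 36
LB2 = min(M1 times) + sum(M2 times) = 3 + 39 = 42
Lower bound = max(LB1, LB2) = max(36, 42) = 42

42


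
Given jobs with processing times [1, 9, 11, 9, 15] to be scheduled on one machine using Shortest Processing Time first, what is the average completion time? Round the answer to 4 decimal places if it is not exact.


Sort jobs by processing time (SPT order): [1, 9, 9, 11, 15]
Compute completion times sequentially:
  Job 1: processing = 1, completes at 1
  Job 2: processing = 9, completes at 10
  Job 3: processing = 9, completes at 19
  Job 4: processing = 11, completes at 30
  Job 5: processing = 15, completes at 45
Sum of completion times = 105
Average completion time = 105/5 = 21.0

21.0


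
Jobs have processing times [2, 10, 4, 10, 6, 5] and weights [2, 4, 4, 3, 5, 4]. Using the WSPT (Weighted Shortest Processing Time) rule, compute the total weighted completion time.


Compute p/w ratios and sort ascending (WSPT): [(2, 2), (4, 4), (6, 5), (5, 4), (10, 4), (10, 3)]
Compute weighted completion times:
  Job (p=2,w=2): C=2, w*C=2*2=4
  Job (p=4,w=4): C=6, w*C=4*6=24
  Job (p=6,w=5): C=12, w*C=5*12=60
  Job (p=5,w=4): C=17, w*C=4*17=68
  Job (p=10,w=4): C=27, w*C=4*27=108
  Job (p=10,w=3): C=37, w*C=3*37=111
Total weighted completion time = 375

375


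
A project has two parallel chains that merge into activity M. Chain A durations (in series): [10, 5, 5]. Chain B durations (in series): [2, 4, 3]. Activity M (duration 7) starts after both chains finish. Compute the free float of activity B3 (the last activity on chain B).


ES(B3) = sum of predecessors on chain B = 6
EF(B3) = ES + duration = 6 + 3 = 9
Successor of B3 is M. ES(M) = max(sum(A), sum(B)) = max(20, 9) = 20
Free float = ES(successor) - EF(current) = 20 - 9 = 11

11


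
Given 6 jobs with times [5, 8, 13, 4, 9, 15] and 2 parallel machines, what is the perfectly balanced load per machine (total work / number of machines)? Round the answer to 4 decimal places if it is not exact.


Total processing time = 5 + 8 + 13 + 4 + 9 + 15 = 54
Number of machines = 2
Ideal balanced load = 54 / 2 = 27.0

27.0


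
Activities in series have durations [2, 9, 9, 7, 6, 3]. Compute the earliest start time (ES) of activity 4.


Activity 4 starts after activities 1 through 3 complete.
Predecessor durations: [2, 9, 9]
ES = 2 + 9 + 9 = 20

20


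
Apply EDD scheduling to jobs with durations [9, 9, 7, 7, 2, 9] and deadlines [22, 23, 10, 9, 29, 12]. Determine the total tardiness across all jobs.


Sort by due date (EDD order): [(7, 9), (7, 10), (9, 12), (9, 22), (9, 23), (2, 29)]
Compute completion times and tardiness:
  Job 1: p=7, d=9, C=7, tardiness=max(0,7-9)=0
  Job 2: p=7, d=10, C=14, tardiness=max(0,14-10)=4
  Job 3: p=9, d=12, C=23, tardiness=max(0,23-12)=11
  Job 4: p=9, d=22, C=32, tardiness=max(0,32-22)=10
  Job 5: p=9, d=23, C=41, tardiness=max(0,41-23)=18
  Job 6: p=2, d=29, C=43, tardiness=max(0,43-29)=14
Total tardiness = 57

57


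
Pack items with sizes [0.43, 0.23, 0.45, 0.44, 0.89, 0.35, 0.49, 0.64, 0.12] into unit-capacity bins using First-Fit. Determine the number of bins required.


Place items sequentially using First-Fit:
  Item 0.43 -> new Bin 1
  Item 0.23 -> Bin 1 (now 0.66)
  Item 0.45 -> new Bin 2
  Item 0.44 -> Bin 2 (now 0.89)
  Item 0.89 -> new Bin 3
  Item 0.35 -> new Bin 4
  Item 0.49 -> Bin 4 (now 0.84)
  Item 0.64 -> new Bin 5
  Item 0.12 -> Bin 1 (now 0.78)
Total bins used = 5

5


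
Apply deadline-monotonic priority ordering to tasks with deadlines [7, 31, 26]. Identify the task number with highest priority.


Sort tasks by relative deadline (ascending):
  Task 1: deadline = 7
  Task 3: deadline = 26
  Task 2: deadline = 31
Priority order (highest first): [1, 3, 2]
Highest priority task = 1

1


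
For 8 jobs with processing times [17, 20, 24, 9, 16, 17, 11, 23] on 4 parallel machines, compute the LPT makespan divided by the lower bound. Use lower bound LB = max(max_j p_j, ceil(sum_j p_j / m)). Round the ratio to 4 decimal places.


LPT order: [24, 23, 20, 17, 17, 16, 11, 9]
Machine loads after assignment: [33, 34, 36, 34]
LPT makespan = 36
Lower bound = max(max_job, ceil(total/4)) = max(24, 35) = 35
Ratio = 36 / 35 = 1.0286

1.0286


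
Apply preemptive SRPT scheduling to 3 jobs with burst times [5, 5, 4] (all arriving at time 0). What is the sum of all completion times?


Since all jobs arrive at t=0, SRPT equals SPT ordering.
SPT order: [4, 5, 5]
Completion times:
  Job 1: p=4, C=4
  Job 2: p=5, C=9
  Job 3: p=5, C=14
Total completion time = 4 + 9 + 14 = 27

27


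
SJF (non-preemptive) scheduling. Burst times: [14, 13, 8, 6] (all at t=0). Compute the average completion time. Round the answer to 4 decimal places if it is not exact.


SJF order (ascending): [6, 8, 13, 14]
Completion times:
  Job 1: burst=6, C=6
  Job 2: burst=8, C=14
  Job 3: burst=13, C=27
  Job 4: burst=14, C=41
Average completion = 88/4 = 22.0

22.0


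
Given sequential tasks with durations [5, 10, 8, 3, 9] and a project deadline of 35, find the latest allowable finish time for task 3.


LF(activity 3) = deadline - sum of successor durations
Successors: activities 4 through 5 with durations [3, 9]
Sum of successor durations = 12
LF = 35 - 12 = 23

23


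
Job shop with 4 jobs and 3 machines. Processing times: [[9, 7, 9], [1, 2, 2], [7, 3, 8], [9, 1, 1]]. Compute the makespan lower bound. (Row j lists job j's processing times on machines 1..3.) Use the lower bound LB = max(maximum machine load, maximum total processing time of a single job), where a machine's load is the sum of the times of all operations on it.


Machine loads:
  Machine 1: 9 + 1 + 7 + 9 = 26
  Machine 2: 7 + 2 + 3 + 1 = 13
  Machine 3: 9 + 2 + 8 + 1 = 20
Max machine load = 26
Job totals:
  Job 1: 25
  Job 2: 5
  Job 3: 18
  Job 4: 11
Max job total = 25
Lower bound = max(26, 25) = 26

26


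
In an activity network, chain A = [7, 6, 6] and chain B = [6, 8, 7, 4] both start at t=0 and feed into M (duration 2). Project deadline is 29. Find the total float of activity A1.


Forward pass: ES(A1) = sum of predecessors on chain A = 0
EF = ES + duration = 0 + 7 = 7
Backward pass: LF(M) = deadline = 29; LS(M) = 29 - 2 = 27
LF(A1) = LS(M) - sum(successors on chain A) = 27 - 12 = 15
LS = LF - duration = 15 - 7 = 8
Total float = LS - ES = 8 - 0 = 8

8


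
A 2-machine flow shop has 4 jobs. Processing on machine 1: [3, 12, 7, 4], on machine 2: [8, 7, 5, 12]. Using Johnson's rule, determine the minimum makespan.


Apply Johnson's rule:
  Group 1 (a <= b): [(1, 3, 8), (4, 4, 12)]
  Group 2 (a > b): [(2, 12, 7), (3, 7, 5)]
Optimal job order: [1, 4, 2, 3]
Schedule:
  Job 1: M1 done at 3, M2 done at 11
  Job 4: M1 done at 7, M2 done at 23
  Job 2: M1 done at 19, M2 done at 30
  Job 3: M1 done at 26, M2 done at 35
Makespan = 35

35


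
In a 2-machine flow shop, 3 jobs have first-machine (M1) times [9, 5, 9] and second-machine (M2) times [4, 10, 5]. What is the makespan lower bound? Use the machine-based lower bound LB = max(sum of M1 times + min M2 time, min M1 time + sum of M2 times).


LB1 = sum(M1 times) + min(M2 times) = 23 + 4 = 27
LB2 = min(M1 times) + sum(M2 times) = 5 + 19 = 24
Lower bound = max(LB1, LB2) = max(27, 24) = 27

27


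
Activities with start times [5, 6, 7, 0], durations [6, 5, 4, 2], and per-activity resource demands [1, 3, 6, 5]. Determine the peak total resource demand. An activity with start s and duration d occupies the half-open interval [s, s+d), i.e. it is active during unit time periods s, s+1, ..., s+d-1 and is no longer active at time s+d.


Each activity i is active on [start_i, start_i + duration_i).
Compute total resource usage per time slot:
  t=0: active resources = [5], total = 5
  t=1: active resources = [5], total = 5
  t=2: active resources = [], total = 0
  t=3: active resources = [], total = 0
  t=4: active resources = [], total = 0
  t=5: active resources = [1], total = 1
  t=6: active resources = [1, 3], total = 4
  t=7: active resources = [1, 3, 6], total = 10
  t=8: active resources = [1, 3, 6], total = 10
  t=9: active resources = [1, 3, 6], total = 10
  t=10: active resources = [1, 3, 6], total = 10
Peak resource demand = 10

10


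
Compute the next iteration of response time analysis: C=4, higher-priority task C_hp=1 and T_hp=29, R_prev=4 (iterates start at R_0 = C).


R_next = C + ceil(R_prev / T_hp) * C_hp
ceil(4 / 29) = ceil(0.1379) = 1
Interference = 1 * 1 = 1
R_next = 4 + 1 = 5

5


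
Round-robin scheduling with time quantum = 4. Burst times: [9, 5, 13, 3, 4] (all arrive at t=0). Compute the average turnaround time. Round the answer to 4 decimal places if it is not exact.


Time quantum = 4
Execution trace:
  J1 runs 4 units, time = 4
  J2 runs 4 units, time = 8
  J3 runs 4 units, time = 12
  J4 runs 3 units, time = 15
  J5 runs 4 units, time = 19
  J1 runs 4 units, time = 23
  J2 runs 1 units, time = 24
  J3 runs 4 units, time = 28
  J1 runs 1 units, time = 29
  J3 runs 4 units, time = 33
  J3 runs 1 units, time = 34
Finish times: [29, 24, 34, 15, 19]
Average turnaround = 121/5 = 24.2

24.2


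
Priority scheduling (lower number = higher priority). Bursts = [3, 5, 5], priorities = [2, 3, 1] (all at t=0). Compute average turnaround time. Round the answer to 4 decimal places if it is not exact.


Sort by priority (ascending = highest first):
Order: [(1, 5), (2, 3), (3, 5)]
Completion times:
  Priority 1, burst=5, C=5
  Priority 2, burst=3, C=8
  Priority 3, burst=5, C=13
Average turnaround = 26/3 = 8.6667

8.6667


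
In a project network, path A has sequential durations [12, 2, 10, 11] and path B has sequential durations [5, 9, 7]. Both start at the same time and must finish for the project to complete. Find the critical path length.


Path A total = 12 + 2 + 10 + 11 = 35
Path B total = 5 + 9 + 7 = 21
Critical path = longest path = max(35, 21) = 35

35


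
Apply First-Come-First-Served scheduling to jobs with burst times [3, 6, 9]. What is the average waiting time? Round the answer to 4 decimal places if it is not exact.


FCFS order (as given): [3, 6, 9]
Waiting times:
  Job 1: wait = 0
  Job 2: wait = 3
  Job 3: wait = 9
Sum of waiting times = 12
Average waiting time = 12/3 = 4.0

4.0


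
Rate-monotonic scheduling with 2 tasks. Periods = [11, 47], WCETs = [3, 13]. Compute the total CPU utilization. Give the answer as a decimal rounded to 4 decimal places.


Compute individual utilizations (exact fractions):
  Task 1: C/T = 3/11 (approx. 0.2727)
  Task 2: C/T = 13/47 (approx. 0.2766)
Total utilization U = 3/11 + 13/47 = 284/517
Rounded to 4 decimal places: U = 0.5493
RM (Liu & Layland) bound for 2 tasks = 0.828427; compare with U = 284/517 (approx. 0.549323)
U <= bound, so schedulable by RM sufficient condition.

0.5493


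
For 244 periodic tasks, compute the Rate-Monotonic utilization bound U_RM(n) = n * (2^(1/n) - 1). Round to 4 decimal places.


Compute 2^(1/244) = 1.0028448059
Subtract 1: 1.0028448059 - 1 = 0.0028448059
Multiply by n: 244 * 0.0028448059 = 0.6941326396
Round to 4 dp: 0.6941

0.6941


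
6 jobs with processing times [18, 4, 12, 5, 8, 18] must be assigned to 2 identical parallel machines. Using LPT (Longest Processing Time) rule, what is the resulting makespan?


Sort jobs in decreasing order (LPT): [18, 18, 12, 8, 5, 4]
Assign each job to the least loaded machine:
  Machine 1: jobs [18, 12, 4], load = 34
  Machine 2: jobs [18, 8, 5], load = 31
Makespan = max load = 34

34


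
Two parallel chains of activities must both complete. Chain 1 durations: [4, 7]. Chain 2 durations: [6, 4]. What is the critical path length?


Path A total = 4 + 7 = 11
Path B total = 6 + 4 = 10
Critical path = longest path = max(11, 10) = 11

11


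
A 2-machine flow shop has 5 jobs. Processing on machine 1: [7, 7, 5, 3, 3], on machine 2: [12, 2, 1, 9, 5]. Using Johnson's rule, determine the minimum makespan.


Apply Johnson's rule:
  Group 1 (a <= b): [(4, 3, 9), (5, 3, 5), (1, 7, 12)]
  Group 2 (a > b): [(2, 7, 2), (3, 5, 1)]
Optimal job order: [4, 5, 1, 2, 3]
Schedule:
  Job 4: M1 done at 3, M2 done at 12
  Job 5: M1 done at 6, M2 done at 17
  Job 1: M1 done at 13, M2 done at 29
  Job 2: M1 done at 20, M2 done at 31
  Job 3: M1 done at 25, M2 done at 32
Makespan = 32

32


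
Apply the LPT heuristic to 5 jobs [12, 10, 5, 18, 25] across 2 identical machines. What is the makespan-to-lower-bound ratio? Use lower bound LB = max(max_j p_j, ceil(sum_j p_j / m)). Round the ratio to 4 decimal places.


LPT order: [25, 18, 12, 10, 5]
Machine loads after assignment: [35, 35]
LPT makespan = 35
Lower bound = max(max_job, ceil(total/2)) = max(25, 35) = 35
Ratio = 35 / 35 = 1.0

1.0


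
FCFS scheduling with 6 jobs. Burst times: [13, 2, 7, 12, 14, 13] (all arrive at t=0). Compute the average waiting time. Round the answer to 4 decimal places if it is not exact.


FCFS order (as given): [13, 2, 7, 12, 14, 13]
Waiting times:
  Job 1: wait = 0
  Job 2: wait = 13
  Job 3: wait = 15
  Job 4: wait = 22
  Job 5: wait = 34
  Job 6: wait = 48
Sum of waiting times = 132
Average waiting time = 132/6 = 22.0

22.0


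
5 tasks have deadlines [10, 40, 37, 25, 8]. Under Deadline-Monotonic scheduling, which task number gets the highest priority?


Sort tasks by relative deadline (ascending):
  Task 5: deadline = 8
  Task 1: deadline = 10
  Task 4: deadline = 25
  Task 3: deadline = 37
  Task 2: deadline = 40
Priority order (highest first): [5, 1, 4, 3, 2]
Highest priority task = 5

5


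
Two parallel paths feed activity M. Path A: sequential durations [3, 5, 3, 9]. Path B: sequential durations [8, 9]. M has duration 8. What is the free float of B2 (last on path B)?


ES(B2) = sum of predecessors on chain B = 8
EF(B2) = ES + duration = 8 + 9 = 17
Successor of B2 is M. ES(M) = max(sum(A), sum(B)) = max(20, 17) = 20
Free float = ES(successor) - EF(current) = 20 - 17 = 3

3


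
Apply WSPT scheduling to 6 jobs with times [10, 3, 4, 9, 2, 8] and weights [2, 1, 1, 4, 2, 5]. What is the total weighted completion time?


Compute p/w ratios and sort ascending (WSPT): [(2, 2), (8, 5), (9, 4), (3, 1), (4, 1), (10, 2)]
Compute weighted completion times:
  Job (p=2,w=2): C=2, w*C=2*2=4
  Job (p=8,w=5): C=10, w*C=5*10=50
  Job (p=9,w=4): C=19, w*C=4*19=76
  Job (p=3,w=1): C=22, w*C=1*22=22
  Job (p=4,w=1): C=26, w*C=1*26=26
  Job (p=10,w=2): C=36, w*C=2*36=72
Total weighted completion time = 250

250


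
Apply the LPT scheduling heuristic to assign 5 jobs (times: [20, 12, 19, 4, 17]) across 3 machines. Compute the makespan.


Sort jobs in decreasing order (LPT): [20, 19, 17, 12, 4]
Assign each job to the least loaded machine:
  Machine 1: jobs [20], load = 20
  Machine 2: jobs [19, 4], load = 23
  Machine 3: jobs [17, 12], load = 29
Makespan = max load = 29

29


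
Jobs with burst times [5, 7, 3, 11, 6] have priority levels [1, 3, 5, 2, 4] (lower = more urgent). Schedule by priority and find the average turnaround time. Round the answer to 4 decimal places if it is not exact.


Sort by priority (ascending = highest first):
Order: [(1, 5), (2, 11), (3, 7), (4, 6), (5, 3)]
Completion times:
  Priority 1, burst=5, C=5
  Priority 2, burst=11, C=16
  Priority 3, burst=7, C=23
  Priority 4, burst=6, C=29
  Priority 5, burst=3, C=32
Average turnaround = 105/5 = 21.0

21.0


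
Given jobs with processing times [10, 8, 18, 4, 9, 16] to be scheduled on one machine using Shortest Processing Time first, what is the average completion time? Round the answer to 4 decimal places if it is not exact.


Sort jobs by processing time (SPT order): [4, 8, 9, 10, 16, 18]
Compute completion times sequentially:
  Job 1: processing = 4, completes at 4
  Job 2: processing = 8, completes at 12
  Job 3: processing = 9, completes at 21
  Job 4: processing = 10, completes at 31
  Job 5: processing = 16, completes at 47
  Job 6: processing = 18, completes at 65
Sum of completion times = 180
Average completion time = 180/6 = 30.0

30.0


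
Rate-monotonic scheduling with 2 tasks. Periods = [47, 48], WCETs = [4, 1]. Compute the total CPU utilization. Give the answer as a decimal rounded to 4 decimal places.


Compute individual utilizations (exact fractions):
  Task 1: C/T = 4/47 (approx. 0.0851)
  Task 2: C/T = 1/48 (approx. 0.0208)
Total utilization U = 4/47 + 1/48 = 239/2256
Rounded to 4 decimal places: U = 0.1059
RM (Liu & Layland) bound for 2 tasks = 0.828427; compare with U = 239/2256 (approx. 0.105940)
U <= bound, so schedulable by RM sufficient condition.

0.1059


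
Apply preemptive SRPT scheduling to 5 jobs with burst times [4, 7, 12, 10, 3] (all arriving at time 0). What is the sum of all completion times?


Since all jobs arrive at t=0, SRPT equals SPT ordering.
SPT order: [3, 4, 7, 10, 12]
Completion times:
  Job 1: p=3, C=3
  Job 2: p=4, C=7
  Job 3: p=7, C=14
  Job 4: p=10, C=24
  Job 5: p=12, C=36
Total completion time = 3 + 7 + 14 + 24 + 36 = 84

84


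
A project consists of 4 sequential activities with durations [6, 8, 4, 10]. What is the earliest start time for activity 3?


Activity 3 starts after activities 1 through 2 complete.
Predecessor durations: [6, 8]
ES = 6 + 8 = 14

14


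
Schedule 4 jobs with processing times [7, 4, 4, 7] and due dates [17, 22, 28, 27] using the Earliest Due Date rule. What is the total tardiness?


Sort by due date (EDD order): [(7, 17), (4, 22), (7, 27), (4, 28)]
Compute completion times and tardiness:
  Job 1: p=7, d=17, C=7, tardiness=max(0,7-17)=0
  Job 2: p=4, d=22, C=11, tardiness=max(0,11-22)=0
  Job 3: p=7, d=27, C=18, tardiness=max(0,18-27)=0
  Job 4: p=4, d=28, C=22, tardiness=max(0,22-28)=0
Total tardiness = 0

0


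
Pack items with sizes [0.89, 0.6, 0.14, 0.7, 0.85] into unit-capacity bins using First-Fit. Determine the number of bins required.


Place items sequentially using First-Fit:
  Item 0.89 -> new Bin 1
  Item 0.6 -> new Bin 2
  Item 0.14 -> Bin 2 (now 0.74)
  Item 0.7 -> new Bin 3
  Item 0.85 -> new Bin 4
Total bins used = 4

4


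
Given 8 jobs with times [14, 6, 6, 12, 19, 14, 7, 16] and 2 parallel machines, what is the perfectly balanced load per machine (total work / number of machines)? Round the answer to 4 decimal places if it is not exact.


Total processing time = 14 + 6 + 6 + 12 + 19 + 14 + 7 + 16 = 94
Number of machines = 2
Ideal balanced load = 94 / 2 = 47.0

47.0
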